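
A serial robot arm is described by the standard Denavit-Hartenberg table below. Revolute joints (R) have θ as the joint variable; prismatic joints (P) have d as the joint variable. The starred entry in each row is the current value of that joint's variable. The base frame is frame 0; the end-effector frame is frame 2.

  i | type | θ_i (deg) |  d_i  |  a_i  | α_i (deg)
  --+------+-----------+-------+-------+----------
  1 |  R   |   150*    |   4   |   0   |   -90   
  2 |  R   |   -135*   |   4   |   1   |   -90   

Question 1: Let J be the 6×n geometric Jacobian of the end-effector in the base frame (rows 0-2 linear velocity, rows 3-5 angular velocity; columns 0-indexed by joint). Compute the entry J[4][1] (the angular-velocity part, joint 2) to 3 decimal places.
-0.866

axis z_1 = (-0.5000,-0.8660,0.0000); lever o_n−o_1 = (-1.3876,-3.8177,0.7071)
cross product → J_v[:, 1] = (-0.6124,0.3536,0.7071)
J_ω[:, 1] = z_1
entry J[4][1] = -0.8660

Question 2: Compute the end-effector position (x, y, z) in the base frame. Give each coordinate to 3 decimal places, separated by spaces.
-1.388 -3.818 4.707

after link 1: o_1 = (0.0000, 0.0000, 4.0000)
after link 2: o_2 = (-1.3876, -3.8177, 4.7071)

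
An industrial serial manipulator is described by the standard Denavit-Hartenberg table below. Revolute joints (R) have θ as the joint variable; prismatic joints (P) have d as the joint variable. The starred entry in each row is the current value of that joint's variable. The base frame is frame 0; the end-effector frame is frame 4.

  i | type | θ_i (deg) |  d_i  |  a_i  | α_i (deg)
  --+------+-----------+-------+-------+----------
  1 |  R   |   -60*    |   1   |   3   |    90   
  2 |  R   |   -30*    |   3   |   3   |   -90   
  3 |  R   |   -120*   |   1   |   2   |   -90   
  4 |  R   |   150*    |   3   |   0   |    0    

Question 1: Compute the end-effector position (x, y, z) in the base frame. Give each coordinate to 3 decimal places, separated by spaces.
after link 1: o_1 = (1.5000, -2.5981, 1.0000)
after link 2: o_2 = (0.2010, -6.3481, -0.5000)
after link 3: o_3 = (-1.4821, -6.8971, 0.8660)
after link 4: o_4 = (-1.6561, -9.5957, -0.4330)

-1.656 -9.596 -0.433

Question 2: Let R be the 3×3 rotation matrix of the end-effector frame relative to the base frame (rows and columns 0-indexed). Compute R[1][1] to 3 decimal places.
End-effector y-axis (col 1 of R) = (0.6998,-0.3460,0.6250)
R[1][1] = -0.3460

-0.346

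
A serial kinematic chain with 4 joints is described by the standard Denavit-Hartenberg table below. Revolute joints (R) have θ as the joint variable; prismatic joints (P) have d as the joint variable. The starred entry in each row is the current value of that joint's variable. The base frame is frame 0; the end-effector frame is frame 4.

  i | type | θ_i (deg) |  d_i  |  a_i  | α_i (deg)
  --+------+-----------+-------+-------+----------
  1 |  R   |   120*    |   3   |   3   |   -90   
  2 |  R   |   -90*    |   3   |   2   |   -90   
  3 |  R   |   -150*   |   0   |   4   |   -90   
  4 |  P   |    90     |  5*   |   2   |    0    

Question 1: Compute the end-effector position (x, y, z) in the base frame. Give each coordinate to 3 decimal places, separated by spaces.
-8.580 -3.799 4.036

after link 1: o_1 = (-1.5000, 2.5981, 3.0000)
after link 2: o_2 = (-4.0981, 1.0981, 5.0000)
after link 3: o_3 = (-5.8301, 0.0981, 1.5359)
after link 4: o_4 = (-8.5801, -3.7990, 4.0359)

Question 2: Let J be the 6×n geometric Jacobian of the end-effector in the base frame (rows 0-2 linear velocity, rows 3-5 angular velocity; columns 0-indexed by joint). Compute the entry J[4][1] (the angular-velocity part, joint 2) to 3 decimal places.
-0.500

axis z_1 = (-0.8660,-0.5000,0.0000); lever o_n−o_1 = (-7.0801,-6.3971,1.0359)
cross product → J_v[:, 1] = (-0.5179,0.8971,2.0000)
J_ω[:, 1] = z_1
entry J[4][1] = -0.5000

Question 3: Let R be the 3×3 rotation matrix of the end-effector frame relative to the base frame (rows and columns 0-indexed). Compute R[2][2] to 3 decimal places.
0.500

End-effector z-axis (col 2 of R) = (-0.7500,-0.4330,0.5000)
R[2][2] = 0.5000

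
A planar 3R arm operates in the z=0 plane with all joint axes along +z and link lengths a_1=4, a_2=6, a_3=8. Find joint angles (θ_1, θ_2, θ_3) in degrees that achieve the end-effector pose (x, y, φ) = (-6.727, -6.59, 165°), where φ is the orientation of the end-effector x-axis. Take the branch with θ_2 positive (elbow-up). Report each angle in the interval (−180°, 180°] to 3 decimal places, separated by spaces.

-119.992 59.992 -134.999

wrist centre = target − a_3·(cos φ, sin φ) = (1.0004, -8.6606)
cos θ_2 = (76.0060−4²−6²)/(2·4·6) = 0.5001; θ_2 = 59.9918° (elbow-up)
β = atan2(-8.6606,1.0004) = -83.4108°; ψ = atan2(5.1957,7.0007) = 36.5816°
θ_1 = β − ψ = -119.9924°
θ_3 = φ − θ_1 − θ_2 = -134.9994° (wrapped to (-180°,180°])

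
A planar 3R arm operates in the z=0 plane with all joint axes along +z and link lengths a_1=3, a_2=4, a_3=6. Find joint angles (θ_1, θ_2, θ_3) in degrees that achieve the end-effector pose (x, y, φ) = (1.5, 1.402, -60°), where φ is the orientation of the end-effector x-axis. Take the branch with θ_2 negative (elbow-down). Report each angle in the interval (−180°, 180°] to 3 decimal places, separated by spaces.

119.997 -29.995 -150.002

wrist centre = target − a_3·(cos φ, sin φ) = (-1.5000, 6.5982)
cos θ_2 = (45.7856−3²−4²)/(2·3·4) = 0.8661; θ_2 = -29.9952° (elbow-down)
β = atan2(6.5982,-1.5000) = 102.8077°; ψ = atan2(-1.9997,6.4643) = -17.1894°
θ_1 = β − ψ = 119.9971°
θ_3 = φ − θ_1 − θ_2 = -150.0019° (wrapped to (-180°,180°])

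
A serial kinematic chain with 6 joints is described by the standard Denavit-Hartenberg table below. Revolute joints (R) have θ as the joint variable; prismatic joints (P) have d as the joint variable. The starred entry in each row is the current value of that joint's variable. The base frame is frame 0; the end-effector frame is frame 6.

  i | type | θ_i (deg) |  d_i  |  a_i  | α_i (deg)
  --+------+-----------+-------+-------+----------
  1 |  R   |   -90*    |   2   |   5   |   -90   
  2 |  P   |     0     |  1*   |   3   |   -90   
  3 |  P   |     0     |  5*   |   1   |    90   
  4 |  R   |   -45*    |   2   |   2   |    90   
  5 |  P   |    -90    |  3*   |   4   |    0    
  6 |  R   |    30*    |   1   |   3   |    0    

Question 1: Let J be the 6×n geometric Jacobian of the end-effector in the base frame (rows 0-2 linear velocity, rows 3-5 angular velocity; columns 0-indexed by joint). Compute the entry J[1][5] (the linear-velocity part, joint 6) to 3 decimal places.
axis z_5 = (-0.0000,0.7071,0.7071); lever o_n−o_5 = (-2.5981,-0.3536,1.7678)
cross product → J_v[:, 5] = (1.5000,-1.8371,1.8371)
J_ω[:, 5] = z_5
entry J[1][5] = -1.8371

-1.837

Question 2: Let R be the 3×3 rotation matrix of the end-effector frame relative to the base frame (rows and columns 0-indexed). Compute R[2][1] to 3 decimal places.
End-effector y-axis (col 1 of R) = (0.5000,-0.6124,0.6124)
R[2][1] = 0.6124

0.612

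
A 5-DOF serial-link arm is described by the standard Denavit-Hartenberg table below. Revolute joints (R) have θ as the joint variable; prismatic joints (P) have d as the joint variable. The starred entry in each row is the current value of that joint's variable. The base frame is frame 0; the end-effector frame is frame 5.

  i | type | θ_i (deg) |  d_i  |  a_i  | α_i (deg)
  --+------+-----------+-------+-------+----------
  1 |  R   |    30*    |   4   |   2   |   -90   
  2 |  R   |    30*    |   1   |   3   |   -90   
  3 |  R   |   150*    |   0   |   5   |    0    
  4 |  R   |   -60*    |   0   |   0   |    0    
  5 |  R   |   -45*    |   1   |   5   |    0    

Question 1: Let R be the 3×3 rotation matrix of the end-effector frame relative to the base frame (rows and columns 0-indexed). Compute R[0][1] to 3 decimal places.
End-effector y-axis (col 1 of R) = (-0.1768,-0.9186,0.3536)
R[0][1] = -0.1768

-0.177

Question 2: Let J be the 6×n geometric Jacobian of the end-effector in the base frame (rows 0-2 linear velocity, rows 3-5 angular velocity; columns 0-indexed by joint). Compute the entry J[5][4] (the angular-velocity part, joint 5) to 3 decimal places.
axis z_4 = (-0.4330,-0.2500,-0.8660); lever o_n−o_4 = (3.9864,-1.7809,-2.6338)
cross product → J_v[:, 4] = (-0.8839,-4.5928,1.7678)
J_ω[:, 4] = z_4
entry J[5][4] = -0.8660

-0.866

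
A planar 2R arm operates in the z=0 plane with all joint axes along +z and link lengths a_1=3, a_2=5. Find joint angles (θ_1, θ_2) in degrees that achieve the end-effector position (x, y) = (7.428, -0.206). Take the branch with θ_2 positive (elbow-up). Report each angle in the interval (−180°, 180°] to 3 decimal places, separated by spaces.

cos θ_2 = (55.2176−3²−5²)/(2·3·5) = 0.7073; θ_2 = 44.9881° (elbow-up)
β = atan2(-0.2060,7.4280) = -1.5886°; ψ = atan2(3.5348,6.5363) = 28.4044°
θ_1 = β − ψ = -29.9930°

-29.993 44.988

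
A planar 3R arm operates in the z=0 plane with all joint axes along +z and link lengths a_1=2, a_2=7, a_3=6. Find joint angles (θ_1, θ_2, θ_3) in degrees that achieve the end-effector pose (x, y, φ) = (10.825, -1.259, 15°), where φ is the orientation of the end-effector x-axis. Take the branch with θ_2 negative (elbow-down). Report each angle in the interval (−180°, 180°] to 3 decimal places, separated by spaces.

91.579 -134.997 58.417

wrist centre = target − a_3·(cos φ, sin φ) = (5.0294, -2.8119)
cos θ_2 = (33.2022−2²−7²)/(2·2·7) = -0.7071; θ_2 = -134.9966° (elbow-down)
β = atan2(-2.8119,5.0294) = -29.2091°; ψ = atan2(-4.9500,-2.9495) = -120.7884°
θ_1 = β − ψ = 91.5792°
θ_3 = φ − θ_1 − θ_2 = 58.4174° (wrapped to (-180°,180°])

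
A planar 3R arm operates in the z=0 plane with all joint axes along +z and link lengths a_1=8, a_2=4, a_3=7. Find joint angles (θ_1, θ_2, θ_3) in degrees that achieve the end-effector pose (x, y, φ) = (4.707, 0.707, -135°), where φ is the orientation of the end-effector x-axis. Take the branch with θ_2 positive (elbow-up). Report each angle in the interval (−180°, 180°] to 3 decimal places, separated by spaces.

15.721 45.004 164.275

wrist centre = target − a_3·(cos φ, sin φ) = (9.6567, 5.6567)
cos θ_2 = (125.2516−8²−4²)/(2·8·4) = 0.7071; θ_2 = 45.0041° (elbow-up)
β = atan2(5.6567,9.6567) = 30.3610°; ψ = atan2(2.8286,10.8282) = 14.6401°
θ_1 = β − ψ = 15.7209°
θ_3 = φ − θ_1 − θ_2 = 164.2749° (wrapped to (-180°,180°])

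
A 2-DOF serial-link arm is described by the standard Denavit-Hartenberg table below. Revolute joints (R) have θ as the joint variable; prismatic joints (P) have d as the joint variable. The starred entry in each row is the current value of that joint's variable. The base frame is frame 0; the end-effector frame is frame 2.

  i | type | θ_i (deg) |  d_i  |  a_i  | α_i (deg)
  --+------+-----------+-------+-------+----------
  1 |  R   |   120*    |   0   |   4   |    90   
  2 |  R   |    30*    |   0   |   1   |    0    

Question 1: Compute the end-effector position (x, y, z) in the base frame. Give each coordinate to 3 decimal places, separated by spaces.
-2.433 4.214 0.500

after link 1: o_1 = (-2.0000, 3.4641, 0.0000)
after link 2: o_2 = (-2.4330, 4.2141, 0.5000)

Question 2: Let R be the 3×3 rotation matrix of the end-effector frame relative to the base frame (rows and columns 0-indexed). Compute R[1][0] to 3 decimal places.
0.750

End-effector x-axis (col 0 of R) = (-0.4330,0.7500,0.5000)
R[1][0] = 0.7500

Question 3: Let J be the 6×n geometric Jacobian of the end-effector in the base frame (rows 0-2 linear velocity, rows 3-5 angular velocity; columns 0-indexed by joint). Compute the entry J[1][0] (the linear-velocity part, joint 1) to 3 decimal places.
axis z_0 = ẑ; lever o_n−o_0 = (-2.4330,4.2141,0.5000)
cross product → J_v[:, 0] = (-4.2141,-2.4330,0.0000)
J_ω[:, 0] = z_0
entry J[1][0] = -2.4330

-2.433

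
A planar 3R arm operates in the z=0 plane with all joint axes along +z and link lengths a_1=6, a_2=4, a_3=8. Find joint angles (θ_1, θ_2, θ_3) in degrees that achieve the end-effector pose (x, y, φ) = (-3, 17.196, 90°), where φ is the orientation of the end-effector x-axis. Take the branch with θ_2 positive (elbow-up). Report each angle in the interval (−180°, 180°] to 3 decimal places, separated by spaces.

96.133 30.007 -36.139

wrist centre = target − a_3·(cos φ, sin φ) = (-3.0000, 9.1960)
cos θ_2 = (93.5664−6²−4²)/(2·6·4) = 0.8660; θ_2 = 30.0067° (elbow-up)
β = atan2(9.1960,-3.0000) = 108.0678°; ψ = atan2(2.0004,9.4639) = 11.9351°
θ_1 = β − ψ = 96.1327°
θ_3 = φ − θ_1 − θ_2 = -36.1394° (wrapped to (-180°,180°])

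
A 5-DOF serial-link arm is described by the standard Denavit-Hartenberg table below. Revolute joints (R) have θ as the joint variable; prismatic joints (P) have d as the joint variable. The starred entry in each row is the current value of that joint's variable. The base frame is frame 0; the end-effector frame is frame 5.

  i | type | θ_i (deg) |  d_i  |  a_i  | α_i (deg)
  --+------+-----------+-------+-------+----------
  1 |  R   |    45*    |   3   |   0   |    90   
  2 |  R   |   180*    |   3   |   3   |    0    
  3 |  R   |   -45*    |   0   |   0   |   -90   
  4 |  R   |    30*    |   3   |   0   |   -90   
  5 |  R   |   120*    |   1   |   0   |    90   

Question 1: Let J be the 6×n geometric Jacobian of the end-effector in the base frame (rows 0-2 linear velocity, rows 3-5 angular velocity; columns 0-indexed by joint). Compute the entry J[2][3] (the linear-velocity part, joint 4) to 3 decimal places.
-0.612

axis z_3 = (-0.5000,-0.5000,-0.7071); lever o_n−o_3 = (-1.8624,-0.6376,-2.4749)
cross product → J_v[:, 3] = (0.7866,0.0795,-0.6124)
J_ω[:, 3] = z_3
entry J[2][3] = -0.6124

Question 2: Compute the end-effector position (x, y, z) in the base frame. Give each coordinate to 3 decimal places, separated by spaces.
-1.862 -4.880 0.525

after link 1: o_1 = (0.0000, 0.0000, 3.0000)
after link 2: o_2 = (-0.0000, -4.2426, 3.0000)
after link 3: o_3 = (-0.0000, -4.2426, 3.0000)
after link 4: o_4 = (-1.5000, -5.7426, 0.8787)
after link 5: o_5 = (-1.8624, -4.8803, 0.5251)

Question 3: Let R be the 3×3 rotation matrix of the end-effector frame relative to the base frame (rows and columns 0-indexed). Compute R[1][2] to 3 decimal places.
0.181

End-effector z-axis (col 2 of R) = (-0.4312,0.1812,0.8839)
R[1][2] = 0.1812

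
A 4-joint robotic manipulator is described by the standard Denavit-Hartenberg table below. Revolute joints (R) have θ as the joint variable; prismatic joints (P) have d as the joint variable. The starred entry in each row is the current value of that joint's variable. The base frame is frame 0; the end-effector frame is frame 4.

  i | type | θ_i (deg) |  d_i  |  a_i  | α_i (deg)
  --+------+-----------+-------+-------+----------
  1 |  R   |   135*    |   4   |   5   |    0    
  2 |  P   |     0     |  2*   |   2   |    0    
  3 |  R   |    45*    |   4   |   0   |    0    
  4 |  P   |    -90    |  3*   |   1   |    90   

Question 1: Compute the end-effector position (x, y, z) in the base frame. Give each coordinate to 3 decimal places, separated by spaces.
-4.950 5.950 13.000

after link 1: o_1 = (-3.5355, 3.5355, 4.0000)
after link 2: o_2 = (-4.9497, 4.9497, 6.0000)
after link 3: o_3 = (-4.9497, 4.9497, 10.0000)
after link 4: o_4 = (-4.9497, 5.9497, 13.0000)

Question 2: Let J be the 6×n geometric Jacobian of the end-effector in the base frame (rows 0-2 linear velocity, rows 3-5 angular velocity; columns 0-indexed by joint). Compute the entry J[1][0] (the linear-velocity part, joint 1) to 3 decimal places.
axis z_0 = ẑ; lever o_n−o_0 = (-4.9497,5.9497,13.0000)
cross product → J_v[:, 0] = (-5.9497,-4.9497,0.0000)
J_ω[:, 0] = z_0
entry J[1][0] = -4.9497

-4.950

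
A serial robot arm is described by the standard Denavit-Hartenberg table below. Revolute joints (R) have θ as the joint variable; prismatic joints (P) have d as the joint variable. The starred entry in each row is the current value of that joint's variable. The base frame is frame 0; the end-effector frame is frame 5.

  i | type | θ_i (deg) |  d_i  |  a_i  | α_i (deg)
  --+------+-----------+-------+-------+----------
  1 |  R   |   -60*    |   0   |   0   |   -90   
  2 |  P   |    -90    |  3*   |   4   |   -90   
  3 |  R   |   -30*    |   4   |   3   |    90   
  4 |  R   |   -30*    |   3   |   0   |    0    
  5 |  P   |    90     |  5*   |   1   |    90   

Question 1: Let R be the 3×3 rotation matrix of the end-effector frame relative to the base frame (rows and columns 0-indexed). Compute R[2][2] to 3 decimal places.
End-effector z-axis (col 2 of R) = (0.1250,0.6495,0.7500)
R[2][2] = 0.7500

0.750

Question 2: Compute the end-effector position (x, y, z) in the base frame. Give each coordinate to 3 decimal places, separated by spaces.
after link 1: o_1 = (0.0000, 0.0000, 0.0000)
after link 2: o_2 = (2.5981, 1.5000, 4.0000)
after link 3: o_3 = (5.8971, -1.2141, 6.5981)
after link 4: o_4 = (8.1471, 0.0849, 5.0981)
after link 5: o_5 = (12.5466, 1.6250, 3.0311)

12.547 1.625 3.031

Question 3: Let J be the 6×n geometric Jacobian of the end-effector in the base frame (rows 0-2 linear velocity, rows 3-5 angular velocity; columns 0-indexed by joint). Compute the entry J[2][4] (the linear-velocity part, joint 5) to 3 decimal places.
-0.500

prismatic axis z_4 = (0.7500,0.4330,-0.5000)
J_v[:, 4] = z_4; J_ω[:, 4] = (0,0,0)
entry J[2][4] = -0.5000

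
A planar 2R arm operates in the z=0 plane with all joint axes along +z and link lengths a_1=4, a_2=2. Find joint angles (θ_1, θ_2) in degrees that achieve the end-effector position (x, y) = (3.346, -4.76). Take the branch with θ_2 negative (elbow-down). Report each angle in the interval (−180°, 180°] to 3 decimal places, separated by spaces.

cos θ_2 = (33.8533−4²−2²)/(2·4·2) = 0.8658; θ_2 = -30.0221° (elbow-down)
β = atan2(-4.7600,3.3460) = -54.8950°; ψ = atan2(-1.0007,5.7317) = -9.9032°
θ_1 = β − ψ = -44.9918°

-44.992 -30.022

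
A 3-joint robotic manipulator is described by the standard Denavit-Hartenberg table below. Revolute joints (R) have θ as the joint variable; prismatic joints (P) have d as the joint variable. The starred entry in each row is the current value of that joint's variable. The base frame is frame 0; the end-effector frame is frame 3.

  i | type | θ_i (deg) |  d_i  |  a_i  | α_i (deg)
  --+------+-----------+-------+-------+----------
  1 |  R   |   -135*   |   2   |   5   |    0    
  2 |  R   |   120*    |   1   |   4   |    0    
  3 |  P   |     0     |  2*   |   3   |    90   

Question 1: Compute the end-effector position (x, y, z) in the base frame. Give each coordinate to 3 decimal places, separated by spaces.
3.226 -5.347 5.000

after link 1: o_1 = (-3.5355, -3.5355, 2.0000)
after link 2: o_2 = (0.3282, -4.5708, 3.0000)
after link 3: o_3 = (3.2259, -5.3473, 5.0000)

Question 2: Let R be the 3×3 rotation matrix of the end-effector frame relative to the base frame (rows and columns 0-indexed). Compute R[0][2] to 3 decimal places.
End-effector z-axis (col 2 of R) = (-0.2588,-0.9659,0.0000)
R[0][2] = -0.2588

-0.259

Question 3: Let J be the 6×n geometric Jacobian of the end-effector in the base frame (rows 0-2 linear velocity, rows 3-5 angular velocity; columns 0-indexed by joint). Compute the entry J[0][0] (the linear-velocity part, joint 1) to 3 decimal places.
5.347

axis z_0 = ẑ; lever o_n−o_0 = (3.2259,-5.3473,5.0000)
cross product → J_v[:, 0] = (5.3473,3.2259,-0.0000)
J_ω[:, 0] = z_0
entry J[0][0] = 5.3473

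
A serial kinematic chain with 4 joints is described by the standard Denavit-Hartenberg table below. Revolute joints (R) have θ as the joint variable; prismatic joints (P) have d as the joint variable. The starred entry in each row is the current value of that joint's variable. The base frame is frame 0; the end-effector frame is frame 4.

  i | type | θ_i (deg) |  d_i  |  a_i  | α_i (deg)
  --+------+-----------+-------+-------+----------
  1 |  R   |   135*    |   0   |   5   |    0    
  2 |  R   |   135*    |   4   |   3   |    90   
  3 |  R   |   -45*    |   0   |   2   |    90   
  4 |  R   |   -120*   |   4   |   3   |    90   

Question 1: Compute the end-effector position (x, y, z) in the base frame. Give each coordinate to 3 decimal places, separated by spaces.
-0.937 3.010 0.818

after link 1: o_1 = (-3.5355, 3.5355, 0.0000)
after link 2: o_2 = (-3.5355, 0.5355, 4.0000)
after link 3: o_3 = (-3.5355, -0.8787, 2.5858)
after link 4: o_4 = (-0.9375, 3.0104, 0.8180)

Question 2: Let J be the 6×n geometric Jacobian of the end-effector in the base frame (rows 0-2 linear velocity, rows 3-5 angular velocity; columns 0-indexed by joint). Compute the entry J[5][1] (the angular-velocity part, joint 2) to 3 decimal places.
1.000

axis z_1 = (0.0000,0.0000,1.0000); lever o_n−o_1 = (2.5981,-0.5251,0.8180)
cross product → J_v[:, 1] = (0.5251,2.5981,-0.0000)
J_ω[:, 1] = z_1
entry J[5][1] = 1.0000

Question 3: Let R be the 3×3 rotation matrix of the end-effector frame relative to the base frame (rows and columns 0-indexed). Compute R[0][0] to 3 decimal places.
0.866

End-effector x-axis (col 0 of R) = (0.8660,0.3536,0.3536)
R[0][0] = 0.8660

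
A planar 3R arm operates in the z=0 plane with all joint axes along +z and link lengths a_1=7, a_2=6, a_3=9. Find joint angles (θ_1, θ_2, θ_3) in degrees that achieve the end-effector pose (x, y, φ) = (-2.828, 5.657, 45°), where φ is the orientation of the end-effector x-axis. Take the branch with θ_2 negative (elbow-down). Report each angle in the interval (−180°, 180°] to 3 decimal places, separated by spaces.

wrist centre = target − a_3·(cos φ, sin φ) = (-9.1920, -0.7070)
cos θ_2 = (84.9919−7²−6²)/(2·7·6) = -0.0001; θ_2 = -90.0055° (elbow-down)
β = atan2(-0.7070,-9.1920) = -175.6020°; ψ = atan2(-6.0000,6.9994) = -40.6036°
θ_1 = β − ψ = -134.9984°
θ_3 = φ − θ_1 − θ_2 = -89.9961° (wrapped to (-180°,180°])

-134.998 -90.005 -89.996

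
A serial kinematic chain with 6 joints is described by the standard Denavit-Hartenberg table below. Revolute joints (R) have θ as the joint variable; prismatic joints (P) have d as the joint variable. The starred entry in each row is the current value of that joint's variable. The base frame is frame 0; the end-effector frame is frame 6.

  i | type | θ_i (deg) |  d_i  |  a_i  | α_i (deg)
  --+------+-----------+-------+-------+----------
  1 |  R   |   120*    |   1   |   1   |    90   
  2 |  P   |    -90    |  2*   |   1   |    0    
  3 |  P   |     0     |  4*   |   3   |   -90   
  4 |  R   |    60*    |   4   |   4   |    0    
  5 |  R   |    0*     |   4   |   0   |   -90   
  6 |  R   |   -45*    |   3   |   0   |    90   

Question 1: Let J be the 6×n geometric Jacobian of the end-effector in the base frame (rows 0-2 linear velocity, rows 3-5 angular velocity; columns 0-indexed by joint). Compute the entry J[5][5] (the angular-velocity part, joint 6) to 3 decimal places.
0.866

axis z_5 = (-0.4330,-0.2500,0.8660); lever o_n−o_5 = (-1.2990,-0.7500,2.5981)
cross product → J_v[:, 5] = (0.0000,0.0000,0.0000)
J_ω[:, 5] = z_5
entry J[5][5] = 0.8660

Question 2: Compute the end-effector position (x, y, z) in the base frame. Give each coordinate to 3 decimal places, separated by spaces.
after link 1: o_1 = (-0.5000, 0.8660, 1.0000)
after link 2: o_2 = (1.2321, 1.8660, 0.0000)
after link 3: o_3 = (4.6962, 3.8660, -3.0000)
after link 4: o_4 = (-0.3038, 5.5981, -5.0000)
after link 5: o_5 = (-2.3038, 9.0622, -5.0000)
after link 6: o_6 = (-3.6029, 8.3122, -2.4019)

-3.603 8.312 -2.402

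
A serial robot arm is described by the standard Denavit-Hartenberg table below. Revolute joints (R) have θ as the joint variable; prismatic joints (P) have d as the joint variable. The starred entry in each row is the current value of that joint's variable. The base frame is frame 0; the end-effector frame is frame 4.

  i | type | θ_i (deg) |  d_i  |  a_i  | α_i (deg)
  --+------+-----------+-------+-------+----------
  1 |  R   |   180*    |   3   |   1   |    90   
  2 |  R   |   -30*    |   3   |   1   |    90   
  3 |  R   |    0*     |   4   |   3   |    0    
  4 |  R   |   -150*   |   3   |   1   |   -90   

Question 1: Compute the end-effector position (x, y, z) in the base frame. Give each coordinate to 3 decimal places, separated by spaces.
after link 1: o_1 = (-1.0000, 0.0000, 3.0000)
after link 2: o_2 = (-1.8660, 3.0000, 2.5000)
after link 3: o_3 = (-2.4641, 3.0000, -2.4641)
after link 4: o_4 = (-0.2141, 2.5000, -4.6292)

-0.214 2.500 -4.629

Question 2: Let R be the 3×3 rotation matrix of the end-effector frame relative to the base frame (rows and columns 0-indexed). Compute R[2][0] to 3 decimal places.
0.433

End-effector x-axis (col 0 of R) = (0.7500,-0.5000,0.4330)
R[2][0] = 0.4330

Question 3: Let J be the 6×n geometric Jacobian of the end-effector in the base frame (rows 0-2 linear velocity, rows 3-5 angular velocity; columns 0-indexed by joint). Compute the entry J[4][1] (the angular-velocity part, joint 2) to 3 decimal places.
axis z_1 = (0.0000,1.0000,0.0000); lever o_n−o_1 = (0.7859,2.5000,-7.6292)
cross product → J_v[:, 1] = (-7.6292,0.0000,-0.7859)
J_ω[:, 1] = z_1
entry J[4][1] = 1.0000

1.000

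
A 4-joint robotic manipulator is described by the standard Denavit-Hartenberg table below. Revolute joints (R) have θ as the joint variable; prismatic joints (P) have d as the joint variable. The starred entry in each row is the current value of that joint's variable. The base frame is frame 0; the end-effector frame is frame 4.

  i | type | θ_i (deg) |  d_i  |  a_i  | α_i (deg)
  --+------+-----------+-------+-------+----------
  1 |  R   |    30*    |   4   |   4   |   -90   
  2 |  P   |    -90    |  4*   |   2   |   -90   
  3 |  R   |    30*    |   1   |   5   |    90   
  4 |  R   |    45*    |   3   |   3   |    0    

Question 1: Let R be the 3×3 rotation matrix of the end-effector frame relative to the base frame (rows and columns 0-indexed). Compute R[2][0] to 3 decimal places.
0.612

End-effector x-axis (col 0 of R) = (0.7891,0.0474,0.6124)
R[2][0] = 0.6124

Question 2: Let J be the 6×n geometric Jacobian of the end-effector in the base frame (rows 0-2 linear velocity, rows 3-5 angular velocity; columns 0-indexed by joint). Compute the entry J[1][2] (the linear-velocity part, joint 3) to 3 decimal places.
-6.640

axis z_2 = (0.8660,0.5000,-0.0000); lever o_n−o_2 = (3.1844,0.7270,7.6672)
cross product → J_v[:, 2] = (3.8336,-6.6400,-0.9626)
J_ω[:, 2] = z_2
entry J[1][2] = -6.6400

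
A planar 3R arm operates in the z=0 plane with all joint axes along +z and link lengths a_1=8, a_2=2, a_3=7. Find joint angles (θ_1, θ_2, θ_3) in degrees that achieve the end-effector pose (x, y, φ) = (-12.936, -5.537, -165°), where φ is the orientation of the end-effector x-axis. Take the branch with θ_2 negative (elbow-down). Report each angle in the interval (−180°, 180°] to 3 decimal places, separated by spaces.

-134.998 -119.995 89.993

wrist centre = target − a_3·(cos φ, sin φ) = (-6.1745, -3.7253)
cos θ_2 = (52.0023−8²−2²)/(2·8·2) = -0.4999; θ_2 = -119.9952° (elbow-down)
β = atan2(-3.7253,-6.1745) = -148.8962°; ψ = atan2(-1.7321,7.0001) = -13.8983°
θ_1 = β − ψ = -134.9979°
θ_3 = φ − θ_1 − θ_2 = 89.9932° (wrapped to (-180°,180°])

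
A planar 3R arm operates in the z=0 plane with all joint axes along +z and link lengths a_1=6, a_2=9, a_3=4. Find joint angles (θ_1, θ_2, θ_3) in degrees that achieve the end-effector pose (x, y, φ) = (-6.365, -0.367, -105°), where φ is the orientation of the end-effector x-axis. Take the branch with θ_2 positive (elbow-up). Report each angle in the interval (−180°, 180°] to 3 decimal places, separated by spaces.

wrist centre = target − a_3·(cos φ, sin φ) = (-5.3297, 3.4967)
cos θ_2 = (40.6329−6²−9²)/(2·6·9) = -0.7071; θ_2 = 134.9997° (elbow-up)
β = atan2(3.4967,-5.3297) = 146.7321°; ψ = atan2(6.3640,-0.3639) = 93.2729°
θ_1 = β − ψ = 53.4592°
θ_3 = φ − θ_1 − θ_2 = 66.5411° (wrapped to (-180°,180°])

53.459 135.000 66.541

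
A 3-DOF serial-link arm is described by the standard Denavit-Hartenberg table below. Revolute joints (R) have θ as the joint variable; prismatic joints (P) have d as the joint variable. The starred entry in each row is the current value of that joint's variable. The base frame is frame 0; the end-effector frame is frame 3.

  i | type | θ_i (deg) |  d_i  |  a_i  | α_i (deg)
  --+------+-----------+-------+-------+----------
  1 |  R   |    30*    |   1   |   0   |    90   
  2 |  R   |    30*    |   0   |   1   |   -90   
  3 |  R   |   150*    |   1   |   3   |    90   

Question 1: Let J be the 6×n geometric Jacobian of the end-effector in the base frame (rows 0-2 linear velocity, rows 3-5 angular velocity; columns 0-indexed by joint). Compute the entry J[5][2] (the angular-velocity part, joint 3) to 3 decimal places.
0.866

axis z_2 = (-0.4330,-0.2500,0.8660); lever o_n−o_2 = (-3.1316,-0.0760,-0.4330)
cross product → J_v[:, 2] = (0.1740,-2.8995,-0.7500)
J_ω[:, 2] = z_2
entry J[5][2] = 0.8660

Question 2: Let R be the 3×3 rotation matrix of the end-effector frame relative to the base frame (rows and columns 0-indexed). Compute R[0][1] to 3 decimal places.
End-effector y-axis (col 1 of R) = (-0.4330,-0.2500,0.8660)
R[0][1] = -0.4330

-0.433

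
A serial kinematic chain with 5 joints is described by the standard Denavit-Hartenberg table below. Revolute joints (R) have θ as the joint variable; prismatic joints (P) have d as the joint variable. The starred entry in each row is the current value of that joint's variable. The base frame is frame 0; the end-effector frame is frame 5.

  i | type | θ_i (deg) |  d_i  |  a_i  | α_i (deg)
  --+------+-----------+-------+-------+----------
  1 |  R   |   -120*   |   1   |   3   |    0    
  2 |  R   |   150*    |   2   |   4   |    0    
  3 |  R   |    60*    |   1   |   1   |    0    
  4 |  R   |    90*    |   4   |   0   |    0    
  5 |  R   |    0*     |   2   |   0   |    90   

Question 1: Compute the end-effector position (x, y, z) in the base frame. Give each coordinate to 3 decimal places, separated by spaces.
1.964 0.402 10.000

after link 1: o_1 = (-1.5000, -2.5981, 1.0000)
after link 2: o_2 = (1.9641, -0.5981, 3.0000)
after link 3: o_3 = (1.9641, 0.4019, 4.0000)
after link 4: o_4 = (1.9641, 0.4019, 8.0000)
after link 5: o_5 = (1.9641, 0.4019, 10.0000)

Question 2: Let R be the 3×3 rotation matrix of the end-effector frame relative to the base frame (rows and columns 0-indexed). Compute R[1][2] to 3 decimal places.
End-effector z-axis (col 2 of R) = (-0.0000,1.0000,0.0000)
R[1][2] = 1.0000

1.000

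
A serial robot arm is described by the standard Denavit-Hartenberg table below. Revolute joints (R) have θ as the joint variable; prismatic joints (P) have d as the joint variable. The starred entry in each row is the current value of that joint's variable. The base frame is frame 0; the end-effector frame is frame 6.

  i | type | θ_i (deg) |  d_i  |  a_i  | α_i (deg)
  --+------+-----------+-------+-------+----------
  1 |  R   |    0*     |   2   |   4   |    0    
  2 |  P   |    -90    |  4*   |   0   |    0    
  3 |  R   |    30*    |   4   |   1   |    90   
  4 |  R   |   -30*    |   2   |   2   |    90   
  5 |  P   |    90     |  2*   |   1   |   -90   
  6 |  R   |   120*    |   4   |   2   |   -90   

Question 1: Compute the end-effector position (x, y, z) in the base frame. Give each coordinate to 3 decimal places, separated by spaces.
1.835 -0.250 10.768

after link 1: o_1 = (4.0000, 0.0000, 2.0000)
after link 2: o_2 = (4.0000, 0.0000, 6.0000)
after link 3: o_3 = (4.5000, -0.8660, 10.0000)
after link 4: o_4 = (3.6340, -3.3660, 9.0000)
after link 5: o_5 = (2.2679, -3.0000, 7.2679)
after link 6: o_6 = (1.8349, -0.2500, 10.7679)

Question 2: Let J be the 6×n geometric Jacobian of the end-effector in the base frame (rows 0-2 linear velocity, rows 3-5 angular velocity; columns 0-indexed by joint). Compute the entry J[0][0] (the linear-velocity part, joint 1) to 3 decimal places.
0.250

axis z_0 = ẑ; lever o_n−o_0 = (1.8349,-0.2500,10.7679)
cross product → J_v[:, 0] = (0.2500,1.8349,-0.0000)
J_ω[:, 0] = z_0
entry J[0][0] = 0.2500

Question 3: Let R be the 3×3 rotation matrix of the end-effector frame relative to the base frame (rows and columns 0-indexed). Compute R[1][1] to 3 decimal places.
-0.750

End-effector y-axis (col 1 of R) = (0.4330,-0.7500,-0.5000)
R[1][1] = -0.7500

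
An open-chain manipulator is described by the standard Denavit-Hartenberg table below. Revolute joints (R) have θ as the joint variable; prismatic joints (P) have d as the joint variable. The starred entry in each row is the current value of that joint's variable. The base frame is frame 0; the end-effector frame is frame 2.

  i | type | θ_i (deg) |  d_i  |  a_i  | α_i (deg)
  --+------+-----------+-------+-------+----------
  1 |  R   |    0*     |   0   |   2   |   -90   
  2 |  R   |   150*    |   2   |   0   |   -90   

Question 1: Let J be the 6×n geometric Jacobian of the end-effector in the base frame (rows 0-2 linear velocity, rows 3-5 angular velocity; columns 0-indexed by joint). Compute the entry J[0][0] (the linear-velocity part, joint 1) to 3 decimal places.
axis z_0 = ẑ; lever o_n−o_0 = (2.0000,2.0000,0.0000)
cross product → J_v[:, 0] = (-2.0000,2.0000,0.0000)
J_ω[:, 0] = z_0
entry J[0][0] = -2.0000

-2.000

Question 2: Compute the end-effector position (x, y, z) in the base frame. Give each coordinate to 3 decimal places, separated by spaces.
after link 1: o_1 = (2.0000, 0.0000, 0.0000)
after link 2: o_2 = (2.0000, 2.0000, 0.0000)

2.000 2.000 0.000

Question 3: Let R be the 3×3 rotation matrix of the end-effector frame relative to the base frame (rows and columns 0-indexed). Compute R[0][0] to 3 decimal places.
-0.866

End-effector x-axis (col 0 of R) = (-0.8660,0.0000,-0.5000)
R[0][0] = -0.8660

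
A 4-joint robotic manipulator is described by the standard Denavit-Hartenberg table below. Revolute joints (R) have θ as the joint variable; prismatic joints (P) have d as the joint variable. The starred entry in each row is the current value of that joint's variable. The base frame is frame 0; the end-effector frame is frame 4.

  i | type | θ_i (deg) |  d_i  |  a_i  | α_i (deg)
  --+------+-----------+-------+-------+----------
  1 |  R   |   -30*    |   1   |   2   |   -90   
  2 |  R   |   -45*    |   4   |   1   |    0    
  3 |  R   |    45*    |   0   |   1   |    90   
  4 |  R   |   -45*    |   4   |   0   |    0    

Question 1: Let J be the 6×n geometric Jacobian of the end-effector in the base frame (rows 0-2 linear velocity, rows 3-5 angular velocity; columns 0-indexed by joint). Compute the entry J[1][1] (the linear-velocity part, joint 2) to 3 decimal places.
axis z_1 = (0.5000,0.8660,0.0000); lever o_n−o_1 = (3.4784,2.6105,4.7071)
cross product → J_v[:, 1] = (4.0765,-2.3536,-1.7071)
J_ω[:, 1] = z_1
entry J[1][1] = -2.3536

-2.354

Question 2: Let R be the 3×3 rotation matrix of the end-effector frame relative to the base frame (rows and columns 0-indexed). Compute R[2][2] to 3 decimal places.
1.000

End-effector z-axis (col 2 of R) = (0.0000,-0.0000,1.0000)
R[2][2] = 1.0000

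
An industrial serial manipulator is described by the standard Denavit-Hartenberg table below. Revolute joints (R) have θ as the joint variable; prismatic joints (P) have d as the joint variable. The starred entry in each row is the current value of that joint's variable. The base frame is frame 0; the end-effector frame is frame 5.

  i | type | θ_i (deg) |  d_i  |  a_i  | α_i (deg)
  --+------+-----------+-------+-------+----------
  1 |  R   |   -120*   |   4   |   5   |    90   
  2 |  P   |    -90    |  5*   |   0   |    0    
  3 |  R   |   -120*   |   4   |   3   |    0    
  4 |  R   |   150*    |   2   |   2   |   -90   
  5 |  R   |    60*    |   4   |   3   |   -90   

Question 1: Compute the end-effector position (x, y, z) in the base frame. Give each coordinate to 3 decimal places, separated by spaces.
-11.084 -2.395 4.469

after link 1: o_1 = (-2.5000, -4.3301, 4.0000)
after link 2: o_2 = (-6.8301, -1.8301, 4.0000)
after link 3: o_3 = (-8.9952, 2.4199, 5.5000)
after link 4: o_4 = (-11.2272, 2.5538, 3.7679)
after link 5: o_5 = (-11.0843, -2.3947, 4.4689)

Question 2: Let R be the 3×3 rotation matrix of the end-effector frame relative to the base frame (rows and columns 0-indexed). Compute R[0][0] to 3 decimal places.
End-effector x-axis (col 0 of R) = (0.6250,-0.6495,-0.4330)
R[0][0] = 0.6250

0.625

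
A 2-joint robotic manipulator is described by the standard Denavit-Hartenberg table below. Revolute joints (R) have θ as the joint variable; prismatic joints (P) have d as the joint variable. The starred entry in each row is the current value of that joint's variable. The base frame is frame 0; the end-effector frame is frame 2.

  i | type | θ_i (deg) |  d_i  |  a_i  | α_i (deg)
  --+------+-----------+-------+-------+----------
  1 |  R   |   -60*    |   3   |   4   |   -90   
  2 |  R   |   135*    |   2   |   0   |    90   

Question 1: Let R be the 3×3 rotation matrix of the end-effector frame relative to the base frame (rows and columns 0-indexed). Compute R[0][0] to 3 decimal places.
End-effector x-axis (col 0 of R) = (-0.3536,0.6124,-0.7071)
R[0][0] = -0.3536

-0.354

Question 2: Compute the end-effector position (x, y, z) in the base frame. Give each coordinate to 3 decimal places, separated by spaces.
3.732 -2.464 3.000

after link 1: o_1 = (2.0000, -3.4641, 3.0000)
after link 2: o_2 = (3.7321, -2.4641, 3.0000)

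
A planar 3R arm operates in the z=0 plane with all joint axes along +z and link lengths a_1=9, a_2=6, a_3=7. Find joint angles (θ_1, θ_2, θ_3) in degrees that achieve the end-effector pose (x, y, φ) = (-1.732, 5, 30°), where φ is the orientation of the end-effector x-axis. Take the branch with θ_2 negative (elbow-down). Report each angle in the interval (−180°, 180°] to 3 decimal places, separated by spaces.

wrist centre = target − a_3·(cos φ, sin φ) = (-7.7942, 1.5000)
cos θ_2 = (62.9992−9²−6²)/(2·9·6) = -0.5000; θ_2 = -120.0005° (elbow-down)
β = atan2(1.5000,-7.7942) = 169.1065°; ψ = atan2(-5.1961,6.0000) = -40.8935°
θ_1 = β − ψ = 210.0000°
θ_3 = φ − θ_1 − θ_2 = -59.9995° (wrapped to (-180°,180°])

-150.000 -120.000 -60.000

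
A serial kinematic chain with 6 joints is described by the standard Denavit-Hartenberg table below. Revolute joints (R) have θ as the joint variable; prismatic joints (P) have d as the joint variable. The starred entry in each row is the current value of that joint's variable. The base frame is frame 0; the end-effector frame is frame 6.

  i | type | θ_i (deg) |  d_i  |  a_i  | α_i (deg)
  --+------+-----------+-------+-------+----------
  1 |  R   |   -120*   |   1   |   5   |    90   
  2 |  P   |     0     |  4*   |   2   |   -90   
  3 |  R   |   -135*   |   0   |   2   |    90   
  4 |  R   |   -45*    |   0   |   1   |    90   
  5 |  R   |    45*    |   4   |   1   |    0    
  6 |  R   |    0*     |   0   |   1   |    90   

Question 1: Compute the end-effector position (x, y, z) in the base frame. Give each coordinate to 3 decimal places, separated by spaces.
-5.825 -2.847 -3.536

after link 1: o_1 = (-2.5000, -4.3301, 1.0000)
after link 2: o_2 = (-6.9641, -4.0622, 1.0000)
after link 3: o_3 = (-7.4817, -2.1303, 1.0000)
after link 4: o_4 = (-7.6648, -1.4473, 0.2929)
after link 5: o_5 = (-6.3791, -3.5134, -3.0355)
after link 6: o_6 = (-5.8255, -2.8474, -3.5355)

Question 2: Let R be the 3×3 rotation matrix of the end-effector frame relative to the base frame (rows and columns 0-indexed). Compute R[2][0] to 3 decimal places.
End-effector x-axis (col 0 of R) = (0.5536,0.6660,-0.5000)
R[2][0] = -0.5000

-0.500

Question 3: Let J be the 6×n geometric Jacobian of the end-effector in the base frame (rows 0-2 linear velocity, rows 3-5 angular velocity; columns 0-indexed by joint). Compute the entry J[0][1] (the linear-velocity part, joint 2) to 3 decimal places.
prismatic axis z_1 = (-0.8660,0.5000,0.0000)
J_v[:, 1] = z_1; J_ω[:, 1] = (0,0,0)
entry J[0][1] = -0.8660

-0.866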